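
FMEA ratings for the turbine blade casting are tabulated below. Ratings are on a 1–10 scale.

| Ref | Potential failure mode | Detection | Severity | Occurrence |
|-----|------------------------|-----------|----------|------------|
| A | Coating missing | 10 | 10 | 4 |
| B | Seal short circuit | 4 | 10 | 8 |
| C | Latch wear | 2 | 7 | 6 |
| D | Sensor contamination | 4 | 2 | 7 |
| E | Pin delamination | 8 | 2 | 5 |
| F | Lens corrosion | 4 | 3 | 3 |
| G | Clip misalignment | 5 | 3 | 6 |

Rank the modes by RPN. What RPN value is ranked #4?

84

RPN = Severity × Occurrence × Detection:
  A: 10 × 4 × 10 = 400
  B: 10 × 8 × 4 = 320
  C: 7 × 6 × 2 = 84
  D: 2 × 7 × 4 = 56
  E: 2 × 5 × 8 = 80
  F: 3 × 3 × 4 = 36
  G: 3 × 6 × 5 = 90
Sorted descending: 400, 320, 90, 84, 80, 56, 36.
The fourth-highest RPN is 84 (C).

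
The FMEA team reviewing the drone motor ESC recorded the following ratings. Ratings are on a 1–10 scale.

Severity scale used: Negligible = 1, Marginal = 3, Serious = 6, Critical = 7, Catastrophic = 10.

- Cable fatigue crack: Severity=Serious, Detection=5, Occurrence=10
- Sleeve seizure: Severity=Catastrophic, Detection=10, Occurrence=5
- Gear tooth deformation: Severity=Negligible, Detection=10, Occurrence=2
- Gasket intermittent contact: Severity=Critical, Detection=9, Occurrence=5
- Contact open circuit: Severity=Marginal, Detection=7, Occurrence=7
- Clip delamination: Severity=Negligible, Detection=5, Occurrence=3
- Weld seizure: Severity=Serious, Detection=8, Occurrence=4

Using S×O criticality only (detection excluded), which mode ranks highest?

Cable fatigue crack

Criticality = Severity × Occurrence:
  Cable fatigue crack: 6 × 10 = 60
  Sleeve seizure: 10 × 5 = 50
  Gear tooth deformation: 1 × 2 = 2
  Gasket intermittent contact: 7 × 5 = 35
  Contact open circuit: 3 × 7 = 21
  Clip delamination: 1 × 3 = 3
  Weld seizure: 6 × 4 = 24
Highest criticality is 60 → Cable fatigue crack.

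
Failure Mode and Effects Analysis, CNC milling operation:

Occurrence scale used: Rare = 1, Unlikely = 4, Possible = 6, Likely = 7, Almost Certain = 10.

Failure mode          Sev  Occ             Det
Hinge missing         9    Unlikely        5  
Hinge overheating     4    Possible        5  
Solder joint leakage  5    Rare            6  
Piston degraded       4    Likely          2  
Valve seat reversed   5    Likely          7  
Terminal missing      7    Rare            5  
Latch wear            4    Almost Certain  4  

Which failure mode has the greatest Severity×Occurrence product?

Latch wear

Criticality = Severity × Occurrence:
  Hinge missing: 9 × 4 = 36
  Hinge overheating: 4 × 6 = 24
  Solder joint leakage: 5 × 1 = 5
  Piston degraded: 4 × 7 = 28
  Valve seat reversed: 5 × 7 = 35
  Terminal missing: 7 × 1 = 7
  Latch wear: 4 × 10 = 40
Highest criticality is 40 → Latch wear.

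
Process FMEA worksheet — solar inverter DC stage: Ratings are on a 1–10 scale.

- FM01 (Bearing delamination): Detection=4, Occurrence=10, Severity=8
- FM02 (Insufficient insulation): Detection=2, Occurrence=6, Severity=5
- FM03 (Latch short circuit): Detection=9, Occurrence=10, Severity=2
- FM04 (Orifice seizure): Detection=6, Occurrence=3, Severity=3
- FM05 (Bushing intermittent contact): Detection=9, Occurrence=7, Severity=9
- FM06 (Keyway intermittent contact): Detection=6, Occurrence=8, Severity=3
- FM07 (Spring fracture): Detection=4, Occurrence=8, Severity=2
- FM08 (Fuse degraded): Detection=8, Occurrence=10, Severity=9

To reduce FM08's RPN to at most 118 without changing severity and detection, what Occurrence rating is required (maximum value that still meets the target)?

FM08: S=9, O=10, D=8 → current RPN = 720.
Fixed product = 72. Need 72 × O ≤ 118, so O ≤ 118/72 = 1.64.
Maximum integer Occurrence rating = 1 (gives RPN 72; O=2 would give 144 > 118).

1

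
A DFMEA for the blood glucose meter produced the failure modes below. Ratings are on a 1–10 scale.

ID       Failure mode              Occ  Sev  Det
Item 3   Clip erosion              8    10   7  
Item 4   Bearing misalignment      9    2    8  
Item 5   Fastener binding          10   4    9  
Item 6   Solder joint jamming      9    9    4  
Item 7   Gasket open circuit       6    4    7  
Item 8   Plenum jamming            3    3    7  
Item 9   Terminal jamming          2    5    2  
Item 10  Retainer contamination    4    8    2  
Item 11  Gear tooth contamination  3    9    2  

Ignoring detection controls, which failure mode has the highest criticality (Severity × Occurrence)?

Item 6

Criticality = Severity × Occurrence:
  Item 3: 10 × 8 = 80
  Item 4: 2 × 9 = 18
  Item 5: 4 × 10 = 40
  Item 6: 9 × 9 = 81
  Item 7: 4 × 6 = 24
  Item 8: 3 × 3 = 9
  Item 9: 5 × 2 = 10
  Item 10: 8 × 4 = 32
  Item 11: 9 × 3 = 27
Highest criticality is 81 → Item 6.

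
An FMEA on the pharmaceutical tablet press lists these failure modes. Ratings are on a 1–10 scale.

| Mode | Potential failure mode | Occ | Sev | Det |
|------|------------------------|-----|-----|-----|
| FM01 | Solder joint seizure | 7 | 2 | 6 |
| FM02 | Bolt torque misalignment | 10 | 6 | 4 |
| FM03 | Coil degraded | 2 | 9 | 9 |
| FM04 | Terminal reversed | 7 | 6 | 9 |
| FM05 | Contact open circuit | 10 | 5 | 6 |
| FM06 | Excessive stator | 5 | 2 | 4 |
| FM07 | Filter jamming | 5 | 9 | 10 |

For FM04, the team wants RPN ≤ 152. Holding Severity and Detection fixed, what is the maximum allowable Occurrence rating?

2

FM04: S=6, O=7, D=9 → current RPN = 378.
Fixed product = 54. Need 54 × O ≤ 152, so O ≤ 152/54 = 2.81.
Maximum integer Occurrence rating = 2 (gives RPN 108; O=3 would give 162 > 152).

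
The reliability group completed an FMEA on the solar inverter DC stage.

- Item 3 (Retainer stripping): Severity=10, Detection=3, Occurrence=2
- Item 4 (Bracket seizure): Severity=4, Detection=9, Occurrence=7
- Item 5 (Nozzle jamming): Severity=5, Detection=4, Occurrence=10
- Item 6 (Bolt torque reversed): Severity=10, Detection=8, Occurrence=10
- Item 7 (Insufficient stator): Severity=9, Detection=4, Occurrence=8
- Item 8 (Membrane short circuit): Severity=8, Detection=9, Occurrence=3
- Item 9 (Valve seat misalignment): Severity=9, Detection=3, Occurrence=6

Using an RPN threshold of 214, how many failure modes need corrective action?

4

RPN = Severity × Occurrence × Detection:
  Item 3: 10 × 2 × 3 = 60
  Item 4: 4 × 7 × 9 = 252
  Item 5: 5 × 10 × 4 = 200
  Item 6: 10 × 10 × 8 = 800
  Item 7: 9 × 8 × 4 = 288
  Item 8: 8 × 3 × 9 = 216
  Item 9: 9 × 6 × 3 = 162
Modes with RPN ≥ 214: Item 4 (252), Item 6 (800), Item 7 (288), Item 8 (216) → 4.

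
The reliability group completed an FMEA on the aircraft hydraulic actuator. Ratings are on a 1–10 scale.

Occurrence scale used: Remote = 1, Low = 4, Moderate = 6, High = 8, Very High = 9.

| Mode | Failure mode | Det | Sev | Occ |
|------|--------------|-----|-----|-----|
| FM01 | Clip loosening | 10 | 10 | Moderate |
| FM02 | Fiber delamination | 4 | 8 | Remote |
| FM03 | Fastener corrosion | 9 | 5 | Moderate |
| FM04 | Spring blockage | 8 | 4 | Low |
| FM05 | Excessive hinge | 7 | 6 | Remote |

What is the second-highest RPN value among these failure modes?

270

RPN = Severity × Occurrence × Detection:
  FM01: 10 × 6 × 10 = 600
  FM02: 8 × 1 × 4 = 32
  FM03: 5 × 6 × 9 = 270
  FM04: 4 × 4 × 8 = 128
  FM05: 6 × 1 × 7 = 42
Sorted descending: 600, 270, 128, 42, 32.
The second-highest RPN is 270 (FM03).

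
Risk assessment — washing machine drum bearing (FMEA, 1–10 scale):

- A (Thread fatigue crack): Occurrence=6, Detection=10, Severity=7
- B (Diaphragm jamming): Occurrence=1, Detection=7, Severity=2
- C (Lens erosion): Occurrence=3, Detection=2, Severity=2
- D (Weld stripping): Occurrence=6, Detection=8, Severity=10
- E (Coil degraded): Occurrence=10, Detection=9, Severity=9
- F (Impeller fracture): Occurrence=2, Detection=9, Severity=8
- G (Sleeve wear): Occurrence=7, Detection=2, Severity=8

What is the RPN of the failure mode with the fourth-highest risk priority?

144

RPN = Severity × Occurrence × Detection:
  A: 7 × 6 × 10 = 420
  B: 2 × 1 × 7 = 14
  C: 2 × 3 × 2 = 12
  D: 10 × 6 × 8 = 480
  E: 9 × 10 × 9 = 810
  F: 8 × 2 × 9 = 144
  G: 8 × 7 × 2 = 112
Sorted descending: 810, 480, 420, 144, 112, 14, 12.
The fourth-highest RPN is 144 (F).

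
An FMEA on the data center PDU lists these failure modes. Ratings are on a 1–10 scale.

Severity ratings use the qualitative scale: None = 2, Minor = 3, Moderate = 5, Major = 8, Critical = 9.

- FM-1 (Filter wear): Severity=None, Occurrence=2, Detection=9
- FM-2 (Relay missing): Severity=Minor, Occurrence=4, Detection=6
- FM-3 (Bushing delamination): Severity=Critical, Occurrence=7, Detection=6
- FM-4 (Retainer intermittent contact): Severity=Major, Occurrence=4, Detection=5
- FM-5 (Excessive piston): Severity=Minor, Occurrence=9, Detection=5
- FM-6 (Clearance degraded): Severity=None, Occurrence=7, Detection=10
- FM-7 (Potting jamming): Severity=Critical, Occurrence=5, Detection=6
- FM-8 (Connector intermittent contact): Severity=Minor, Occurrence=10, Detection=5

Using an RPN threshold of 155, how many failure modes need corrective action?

3

RPN = Severity × Occurrence × Detection:
  FM-1: 2 × 2 × 9 = 36
  FM-2: 3 × 4 × 6 = 72
  FM-3: 9 × 7 × 6 = 378
  FM-4: 8 × 4 × 5 = 160
  FM-5: 3 × 9 × 5 = 135
  FM-6: 2 × 7 × 10 = 140
  FM-7: 9 × 5 × 6 = 270
  FM-8: 3 × 10 × 5 = 150
Modes with RPN ≥ 155: FM-3 (378), FM-4 (160), FM-7 (270) → 3.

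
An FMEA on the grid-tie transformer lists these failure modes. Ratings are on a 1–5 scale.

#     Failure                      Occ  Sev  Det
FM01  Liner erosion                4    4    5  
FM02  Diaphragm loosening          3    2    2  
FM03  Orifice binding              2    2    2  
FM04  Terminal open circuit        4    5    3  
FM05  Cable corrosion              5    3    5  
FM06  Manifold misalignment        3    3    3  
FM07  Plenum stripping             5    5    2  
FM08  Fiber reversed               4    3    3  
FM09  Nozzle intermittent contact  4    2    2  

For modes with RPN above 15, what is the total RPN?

344

RPN = Severity × Occurrence × Detection:
  FM01: 4 × 4 × 5 = 80
  FM02: 2 × 3 × 2 = 12
  FM03: 2 × 2 × 2 = 8
  FM04: 5 × 4 × 3 = 60
  FM05: 3 × 5 × 5 = 75
  FM06: 3 × 3 × 3 = 27
  FM07: 5 × 5 × 2 = 50
  FM08: 3 × 4 × 3 = 36
  FM09: 2 × 4 × 2 = 16
RPN > 15: FM01 (80), FM04 (60), FM05 (75), FM06 (27), FM07 (50), FM08 (36), FM09 (16).
Sum: 80 + 60 + 75 + 27 + 50 + 36 + 16 = 344.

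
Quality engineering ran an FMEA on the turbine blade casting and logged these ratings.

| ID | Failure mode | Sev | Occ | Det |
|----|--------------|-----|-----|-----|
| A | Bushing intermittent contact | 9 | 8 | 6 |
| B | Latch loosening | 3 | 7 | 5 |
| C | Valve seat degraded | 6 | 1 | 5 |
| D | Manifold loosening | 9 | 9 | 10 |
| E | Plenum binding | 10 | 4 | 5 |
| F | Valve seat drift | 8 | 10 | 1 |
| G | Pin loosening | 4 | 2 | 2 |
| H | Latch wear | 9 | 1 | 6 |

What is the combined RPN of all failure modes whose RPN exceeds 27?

RPN = Severity × Occurrence × Detection:
  A: 9 × 8 × 6 = 432
  B: 3 × 7 × 5 = 105
  C: 6 × 1 × 5 = 30
  D: 9 × 9 × 10 = 810
  E: 10 × 4 × 5 = 200
  F: 8 × 10 × 1 = 80
  G: 4 × 2 × 2 = 16
  H: 9 × 1 × 6 = 54
RPN > 27: A (432), B (105), C (30), D (810), E (200), F (80), H (54).
Sum: 432 + 105 + 30 + 810 + 200 + 80 + 54 = 1711.

1711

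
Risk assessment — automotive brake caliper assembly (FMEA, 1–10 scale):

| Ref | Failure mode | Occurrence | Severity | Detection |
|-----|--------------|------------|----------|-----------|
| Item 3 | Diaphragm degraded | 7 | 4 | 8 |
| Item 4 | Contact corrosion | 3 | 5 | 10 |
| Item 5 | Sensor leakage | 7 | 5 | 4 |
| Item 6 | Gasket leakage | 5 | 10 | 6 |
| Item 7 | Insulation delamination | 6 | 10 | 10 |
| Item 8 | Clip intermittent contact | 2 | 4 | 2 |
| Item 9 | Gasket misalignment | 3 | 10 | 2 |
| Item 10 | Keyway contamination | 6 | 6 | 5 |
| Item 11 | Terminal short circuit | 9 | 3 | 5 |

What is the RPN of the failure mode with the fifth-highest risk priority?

RPN = Severity × Occurrence × Detection:
  Item 3: 4 × 7 × 8 = 224
  Item 4: 5 × 3 × 10 = 150
  Item 5: 5 × 7 × 4 = 140
  Item 6: 10 × 5 × 6 = 300
  Item 7: 10 × 6 × 10 = 600
  Item 8: 4 × 2 × 2 = 16
  Item 9: 10 × 3 × 2 = 60
  Item 10: 6 × 6 × 5 = 180
  Item 11: 3 × 9 × 5 = 135
Sorted descending: 600, 300, 224, 180, 150, 140, 135, 60, 16.
The fifth-highest RPN is 150 (Item 4).

150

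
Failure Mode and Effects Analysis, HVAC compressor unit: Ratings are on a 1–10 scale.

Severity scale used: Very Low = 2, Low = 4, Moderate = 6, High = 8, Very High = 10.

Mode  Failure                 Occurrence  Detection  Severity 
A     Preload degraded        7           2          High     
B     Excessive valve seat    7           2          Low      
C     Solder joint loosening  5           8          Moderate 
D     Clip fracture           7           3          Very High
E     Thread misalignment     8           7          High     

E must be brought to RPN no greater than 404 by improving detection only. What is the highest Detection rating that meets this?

E: S=8, O=8, D=7 → current RPN = 448.
Fixed product = 64. Need 64 × D ≤ 404, so D ≤ 404/64 = 6.31.
Maximum integer Detection rating = 6 (gives RPN 384; D=7 would give 448 > 404).

6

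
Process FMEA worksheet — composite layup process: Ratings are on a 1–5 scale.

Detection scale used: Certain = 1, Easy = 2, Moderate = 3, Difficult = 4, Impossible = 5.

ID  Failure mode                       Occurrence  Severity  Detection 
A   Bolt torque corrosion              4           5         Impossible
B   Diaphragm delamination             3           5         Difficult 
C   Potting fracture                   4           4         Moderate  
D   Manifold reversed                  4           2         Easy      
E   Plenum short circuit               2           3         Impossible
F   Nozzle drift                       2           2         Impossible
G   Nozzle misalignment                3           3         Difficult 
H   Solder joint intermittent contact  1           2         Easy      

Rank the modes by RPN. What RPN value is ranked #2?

60

RPN = Severity × Occurrence × Detection:
  A: 5 × 4 × 5 = 100
  B: 5 × 3 × 4 = 60
  C: 4 × 4 × 3 = 48
  D: 2 × 4 × 2 = 16
  E: 3 × 2 × 5 = 30
  F: 2 × 2 × 5 = 20
  G: 3 × 3 × 4 = 36
  H: 2 × 1 × 2 = 4
Sorted descending: 100, 60, 48, 36, 30, 20, 16, 4.
The second-highest RPN is 60 (B).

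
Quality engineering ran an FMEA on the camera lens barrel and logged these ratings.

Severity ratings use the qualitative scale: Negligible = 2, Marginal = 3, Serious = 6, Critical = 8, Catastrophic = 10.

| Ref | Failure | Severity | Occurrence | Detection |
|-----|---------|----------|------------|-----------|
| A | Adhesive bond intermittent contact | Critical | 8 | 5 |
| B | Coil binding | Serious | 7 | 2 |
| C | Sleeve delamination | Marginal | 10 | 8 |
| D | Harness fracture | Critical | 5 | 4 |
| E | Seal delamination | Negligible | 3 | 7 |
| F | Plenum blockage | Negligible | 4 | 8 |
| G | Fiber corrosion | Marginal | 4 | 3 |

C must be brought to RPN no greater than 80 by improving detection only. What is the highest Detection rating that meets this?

C: S=3, O=10, D=8 → current RPN = 240.
Fixed product = 30. Need 30 × D ≤ 80, so D ≤ 80/30 = 2.67.
Maximum integer Detection rating = 2 (gives RPN 60; D=3 would give 90 > 80).

2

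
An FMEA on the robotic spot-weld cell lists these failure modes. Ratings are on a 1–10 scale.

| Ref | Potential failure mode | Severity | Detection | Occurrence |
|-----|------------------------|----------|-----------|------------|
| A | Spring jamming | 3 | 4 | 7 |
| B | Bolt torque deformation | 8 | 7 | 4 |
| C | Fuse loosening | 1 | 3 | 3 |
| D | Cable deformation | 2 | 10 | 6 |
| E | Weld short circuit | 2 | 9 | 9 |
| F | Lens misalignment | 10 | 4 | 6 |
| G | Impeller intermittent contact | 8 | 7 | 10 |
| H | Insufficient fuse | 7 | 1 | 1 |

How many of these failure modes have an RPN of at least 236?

RPN = Severity × Occurrence × Detection:
  A: 3 × 7 × 4 = 84
  B: 8 × 4 × 7 = 224
  C: 1 × 3 × 3 = 9
  D: 2 × 6 × 10 = 120
  E: 2 × 9 × 9 = 162
  F: 10 × 6 × 4 = 240
  G: 8 × 10 × 7 = 560
  H: 7 × 1 × 1 = 7
Modes with RPN ≥ 236: F (240), G (560) → 2.

2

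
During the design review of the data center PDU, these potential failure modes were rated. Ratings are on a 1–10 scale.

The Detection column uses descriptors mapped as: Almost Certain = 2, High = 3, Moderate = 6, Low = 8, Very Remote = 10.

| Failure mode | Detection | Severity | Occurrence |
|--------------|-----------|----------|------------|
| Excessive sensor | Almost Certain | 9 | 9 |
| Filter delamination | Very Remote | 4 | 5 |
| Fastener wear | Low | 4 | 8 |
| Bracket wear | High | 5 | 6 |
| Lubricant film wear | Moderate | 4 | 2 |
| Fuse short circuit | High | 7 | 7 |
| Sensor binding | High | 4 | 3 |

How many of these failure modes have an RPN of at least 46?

6

RPN = Severity × Occurrence × Detection:
  Excessive sensor: 9 × 9 × 2 = 162
  Filter delamination: 4 × 5 × 10 = 200
  Fastener wear: 4 × 8 × 8 = 256
  Bracket wear: 5 × 6 × 3 = 90
  Lubricant film wear: 4 × 2 × 6 = 48
  Fuse short circuit: 7 × 7 × 3 = 147
  Sensor binding: 4 × 3 × 3 = 36
Modes with RPN ≥ 46: Excessive sensor (162), Filter delamination (200), Fastener wear (256), Bracket wear (90), Lubricant film wear (48), Fuse short circuit (147) → 6.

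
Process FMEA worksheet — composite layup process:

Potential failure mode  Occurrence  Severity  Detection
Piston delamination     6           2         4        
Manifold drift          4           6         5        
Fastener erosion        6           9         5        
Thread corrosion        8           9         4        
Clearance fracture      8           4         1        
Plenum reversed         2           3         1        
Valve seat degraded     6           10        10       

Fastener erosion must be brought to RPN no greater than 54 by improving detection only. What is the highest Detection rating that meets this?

Fastener erosion: S=9, O=6, D=5 → current RPN = 270.
Fixed product = 54. Need 54 × D ≤ 54, so D ≤ 54/54 = 1.00.
Maximum integer Detection rating = 1 (gives RPN 54; D=2 would give 108 > 54).

1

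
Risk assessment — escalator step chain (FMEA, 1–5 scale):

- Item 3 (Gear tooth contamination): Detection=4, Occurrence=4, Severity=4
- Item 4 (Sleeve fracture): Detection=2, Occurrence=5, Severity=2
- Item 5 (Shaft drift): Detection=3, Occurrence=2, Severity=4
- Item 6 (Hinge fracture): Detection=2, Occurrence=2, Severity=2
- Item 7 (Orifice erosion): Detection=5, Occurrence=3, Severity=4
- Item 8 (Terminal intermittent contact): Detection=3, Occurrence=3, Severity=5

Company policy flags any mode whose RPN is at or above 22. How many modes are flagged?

4

RPN = Severity × Occurrence × Detection:
  Item 3: 4 × 4 × 4 = 64
  Item 4: 2 × 5 × 2 = 20
  Item 5: 4 × 2 × 3 = 24
  Item 6: 2 × 2 × 2 = 8
  Item 7: 4 × 3 × 5 = 60
  Item 8: 5 × 3 × 3 = 45
Modes with RPN ≥ 22: Item 3 (64), Item 5 (24), Item 7 (60), Item 8 (45) → 4.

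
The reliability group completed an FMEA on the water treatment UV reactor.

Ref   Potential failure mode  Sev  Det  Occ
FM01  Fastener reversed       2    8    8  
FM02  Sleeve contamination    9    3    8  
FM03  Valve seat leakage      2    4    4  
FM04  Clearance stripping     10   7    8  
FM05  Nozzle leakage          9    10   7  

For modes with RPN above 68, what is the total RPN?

1534

RPN = Severity × Occurrence × Detection:
  FM01: 2 × 8 × 8 = 128
  FM02: 9 × 8 × 3 = 216
  FM03: 2 × 4 × 4 = 32
  FM04: 10 × 8 × 7 = 560
  FM05: 9 × 7 × 10 = 630
RPN > 68: FM01 (128), FM02 (216), FM04 (560), FM05 (630).
Sum: 128 + 216 + 560 + 630 = 1534.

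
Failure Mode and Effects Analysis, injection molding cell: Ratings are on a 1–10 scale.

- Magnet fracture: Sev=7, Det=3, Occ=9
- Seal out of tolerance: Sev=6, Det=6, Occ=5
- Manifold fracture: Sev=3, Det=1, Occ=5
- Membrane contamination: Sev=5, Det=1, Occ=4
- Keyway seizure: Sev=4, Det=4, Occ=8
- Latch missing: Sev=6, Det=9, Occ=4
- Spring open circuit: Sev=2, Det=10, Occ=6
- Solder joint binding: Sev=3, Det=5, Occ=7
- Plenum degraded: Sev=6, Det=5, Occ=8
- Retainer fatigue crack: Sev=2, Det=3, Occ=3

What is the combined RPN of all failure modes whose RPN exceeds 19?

1198

RPN = Severity × Occurrence × Detection:
  Magnet fracture: 7 × 9 × 3 = 189
  Seal out of tolerance: 6 × 5 × 6 = 180
  Manifold fracture: 3 × 5 × 1 = 15
  Membrane contamination: 5 × 4 × 1 = 20
  Keyway seizure: 4 × 8 × 4 = 128
  Latch missing: 6 × 4 × 9 = 216
  Spring open circuit: 2 × 6 × 10 = 120
  Solder joint binding: 3 × 7 × 5 = 105
  Plenum degraded: 6 × 8 × 5 = 240
  Retainer fatigue crack: 2 × 3 × 3 = 18
RPN > 19: Magnet fracture (189), Seal out of tolerance (180), Membrane contamination (20), Keyway seizure (128), Latch missing (216), Spring open circuit (120), Solder joint binding (105), Plenum degraded (240).
Sum: 189 + 180 + 20 + 128 + 216 + 120 + 105 + 240 = 1198.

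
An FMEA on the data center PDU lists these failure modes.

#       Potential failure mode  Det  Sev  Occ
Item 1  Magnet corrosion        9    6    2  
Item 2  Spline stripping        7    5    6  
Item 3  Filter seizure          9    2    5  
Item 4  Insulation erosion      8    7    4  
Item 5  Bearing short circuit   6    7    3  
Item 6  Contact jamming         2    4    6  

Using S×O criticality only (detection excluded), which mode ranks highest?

Item 2

Criticality = Severity × Occurrence:
  Item 1: 6 × 2 = 12
  Item 2: 5 × 6 = 30
  Item 3: 2 × 5 = 10
  Item 4: 7 × 4 = 28
  Item 5: 7 × 3 = 21
  Item 6: 4 × 6 = 24
Highest criticality is 30 → Item 2.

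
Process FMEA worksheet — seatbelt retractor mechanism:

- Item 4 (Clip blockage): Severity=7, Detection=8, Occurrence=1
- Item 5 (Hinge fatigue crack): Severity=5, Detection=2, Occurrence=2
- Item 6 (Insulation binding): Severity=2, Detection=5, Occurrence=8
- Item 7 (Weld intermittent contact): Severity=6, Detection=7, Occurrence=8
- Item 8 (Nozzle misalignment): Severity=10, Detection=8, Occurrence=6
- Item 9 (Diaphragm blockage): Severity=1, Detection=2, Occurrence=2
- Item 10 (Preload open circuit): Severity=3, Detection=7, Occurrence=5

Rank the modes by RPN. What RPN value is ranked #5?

RPN = Severity × Occurrence × Detection:
  Item 4: 7 × 1 × 8 = 56
  Item 5: 5 × 2 × 2 = 20
  Item 6: 2 × 8 × 5 = 80
  Item 7: 6 × 8 × 7 = 336
  Item 8: 10 × 6 × 8 = 480
  Item 9: 1 × 2 × 2 = 4
  Item 10: 3 × 5 × 7 = 105
Sorted descending: 480, 336, 105, 80, 56, 20, 4.
The fifth-highest RPN is 56 (Item 4).

56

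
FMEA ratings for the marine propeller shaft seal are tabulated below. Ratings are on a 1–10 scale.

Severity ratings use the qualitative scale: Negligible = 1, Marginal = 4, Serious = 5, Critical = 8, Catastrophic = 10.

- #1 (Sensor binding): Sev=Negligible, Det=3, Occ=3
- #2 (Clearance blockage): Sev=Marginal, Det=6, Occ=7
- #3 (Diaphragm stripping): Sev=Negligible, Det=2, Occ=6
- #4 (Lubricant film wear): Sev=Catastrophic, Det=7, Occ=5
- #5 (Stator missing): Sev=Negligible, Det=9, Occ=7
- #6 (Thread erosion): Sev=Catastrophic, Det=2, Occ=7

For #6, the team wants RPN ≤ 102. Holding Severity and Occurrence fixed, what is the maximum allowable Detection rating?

1

#6: S=10, O=7, D=2 → current RPN = 140.
Fixed product = 70. Need 70 × D ≤ 102, so D ≤ 102/70 = 1.46.
Maximum integer Detection rating = 1 (gives RPN 70; D=2 would give 140 > 102).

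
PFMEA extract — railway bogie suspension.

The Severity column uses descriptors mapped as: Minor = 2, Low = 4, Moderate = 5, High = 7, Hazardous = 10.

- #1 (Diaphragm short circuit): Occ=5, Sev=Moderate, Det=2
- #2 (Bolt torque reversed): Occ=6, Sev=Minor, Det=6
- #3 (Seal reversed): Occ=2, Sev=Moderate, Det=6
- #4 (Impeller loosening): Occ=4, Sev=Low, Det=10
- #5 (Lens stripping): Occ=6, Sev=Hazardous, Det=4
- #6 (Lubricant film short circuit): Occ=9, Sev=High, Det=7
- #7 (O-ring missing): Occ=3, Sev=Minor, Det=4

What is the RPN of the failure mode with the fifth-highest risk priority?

60

RPN = Severity × Occurrence × Detection:
  #1: 5 × 5 × 2 = 50
  #2: 2 × 6 × 6 = 72
  #3: 5 × 2 × 6 = 60
  #4: 4 × 4 × 10 = 160
  #5: 10 × 6 × 4 = 240
  #6: 7 × 9 × 7 = 441
  #7: 2 × 3 × 4 = 24
Sorted descending: 441, 240, 160, 72, 60, 50, 24.
The fifth-highest RPN is 60 (#3).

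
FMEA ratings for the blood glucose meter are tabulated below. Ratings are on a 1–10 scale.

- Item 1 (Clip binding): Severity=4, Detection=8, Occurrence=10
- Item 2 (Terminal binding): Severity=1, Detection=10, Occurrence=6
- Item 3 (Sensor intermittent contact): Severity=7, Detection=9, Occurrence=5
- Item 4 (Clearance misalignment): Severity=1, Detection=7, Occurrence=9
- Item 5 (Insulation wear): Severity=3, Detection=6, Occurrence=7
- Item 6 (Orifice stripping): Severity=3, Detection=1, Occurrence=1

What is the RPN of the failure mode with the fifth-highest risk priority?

60

RPN = Severity × Occurrence × Detection:
  Item 1: 4 × 10 × 8 = 320
  Item 2: 1 × 6 × 10 = 60
  Item 3: 7 × 5 × 9 = 315
  Item 4: 1 × 9 × 7 = 63
  Item 5: 3 × 7 × 6 = 126
  Item 6: 3 × 1 × 1 = 3
Sorted descending: 320, 315, 126, 63, 60, 3.
The fifth-highest RPN is 60 (Item 2).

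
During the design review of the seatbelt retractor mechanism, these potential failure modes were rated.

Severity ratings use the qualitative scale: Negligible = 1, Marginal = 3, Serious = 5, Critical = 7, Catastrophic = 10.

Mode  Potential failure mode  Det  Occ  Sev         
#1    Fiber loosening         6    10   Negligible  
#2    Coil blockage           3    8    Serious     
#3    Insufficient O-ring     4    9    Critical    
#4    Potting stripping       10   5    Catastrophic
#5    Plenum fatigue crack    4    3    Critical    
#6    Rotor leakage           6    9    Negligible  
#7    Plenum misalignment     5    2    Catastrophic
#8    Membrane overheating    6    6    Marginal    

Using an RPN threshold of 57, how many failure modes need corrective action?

RPN = Severity × Occurrence × Detection:
  #1: 1 × 10 × 6 = 60
  #2: 5 × 8 × 3 = 120
  #3: 7 × 9 × 4 = 252
  #4: 10 × 5 × 10 = 500
  #5: 7 × 3 × 4 = 84
  #6: 1 × 9 × 6 = 54
  #7: 10 × 2 × 5 = 100
  #8: 3 × 6 × 6 = 108
Modes with RPN ≥ 57: #1 (60), #2 (120), #3 (252), #4 (500), #5 (84), #7 (100), #8 (108) → 7.

7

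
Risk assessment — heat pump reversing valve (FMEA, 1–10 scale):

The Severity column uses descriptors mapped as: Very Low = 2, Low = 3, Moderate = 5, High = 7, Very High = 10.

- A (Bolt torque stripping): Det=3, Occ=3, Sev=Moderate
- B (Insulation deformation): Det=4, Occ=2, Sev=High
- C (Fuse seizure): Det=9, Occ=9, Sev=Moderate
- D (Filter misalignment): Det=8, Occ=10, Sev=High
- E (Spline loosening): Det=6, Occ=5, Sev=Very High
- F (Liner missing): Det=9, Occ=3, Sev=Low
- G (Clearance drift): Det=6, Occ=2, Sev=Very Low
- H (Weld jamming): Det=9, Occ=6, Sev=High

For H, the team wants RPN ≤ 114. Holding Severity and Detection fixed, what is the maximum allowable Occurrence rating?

1

H: S=7, O=6, D=9 → current RPN = 378.
Fixed product = 63. Need 63 × O ≤ 114, so O ≤ 114/63 = 1.81.
Maximum integer Occurrence rating = 1 (gives RPN 63; O=2 would give 126 > 114).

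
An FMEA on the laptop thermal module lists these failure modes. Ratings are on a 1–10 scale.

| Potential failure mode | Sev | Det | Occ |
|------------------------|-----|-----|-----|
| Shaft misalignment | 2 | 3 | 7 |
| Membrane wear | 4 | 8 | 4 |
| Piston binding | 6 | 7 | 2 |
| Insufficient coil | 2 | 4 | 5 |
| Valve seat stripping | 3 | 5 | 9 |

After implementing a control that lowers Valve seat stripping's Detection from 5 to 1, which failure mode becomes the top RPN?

Membrane wear

RPN = Severity × Occurrence × Detection:
  Shaft misalignment: 2 × 7 × 3 = 42
  Membrane wear: 4 × 4 × 8 = 128
  Piston binding: 6 × 2 × 7 = 84
  Insufficient coil: 2 × 5 × 4 = 40
  Valve seat stripping: 3 × 9 × 5 = 135
After action: Valve seat stripping → 3 × 9 × 1 = 27.
Revised RPNs: Membrane wear=128, Piston binding=84, Shaft misalignment=42, Insufficient coil=40, Valve seat stripping=27.
Highest is now Membrane wear (128).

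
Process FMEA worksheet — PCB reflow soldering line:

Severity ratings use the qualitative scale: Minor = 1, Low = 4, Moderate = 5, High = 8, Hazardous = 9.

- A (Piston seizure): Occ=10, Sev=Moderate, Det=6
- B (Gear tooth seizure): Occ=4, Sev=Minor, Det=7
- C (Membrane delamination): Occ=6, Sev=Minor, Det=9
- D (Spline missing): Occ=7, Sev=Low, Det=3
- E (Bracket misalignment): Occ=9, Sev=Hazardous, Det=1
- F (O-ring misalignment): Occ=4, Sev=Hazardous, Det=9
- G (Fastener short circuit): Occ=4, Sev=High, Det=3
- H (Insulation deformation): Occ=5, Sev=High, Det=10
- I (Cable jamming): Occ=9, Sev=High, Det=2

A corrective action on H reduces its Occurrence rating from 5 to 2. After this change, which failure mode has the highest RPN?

RPN = Severity × Occurrence × Detection:
  A: 5 × 10 × 6 = 300
  B: 1 × 4 × 7 = 28
  C: 1 × 6 × 9 = 54
  D: 4 × 7 × 3 = 84
  E: 9 × 9 × 1 = 81
  F: 9 × 4 × 9 = 324
  G: 8 × 4 × 3 = 96
  H: 8 × 5 × 10 = 400
  I: 8 × 9 × 2 = 144
After action: H → 8 × 2 × 10 = 160.
Revised RPNs: F=324, A=300, H=160, I=144, G=96, D=84, E=81, C=54, B=28.
Highest is now F (324).

F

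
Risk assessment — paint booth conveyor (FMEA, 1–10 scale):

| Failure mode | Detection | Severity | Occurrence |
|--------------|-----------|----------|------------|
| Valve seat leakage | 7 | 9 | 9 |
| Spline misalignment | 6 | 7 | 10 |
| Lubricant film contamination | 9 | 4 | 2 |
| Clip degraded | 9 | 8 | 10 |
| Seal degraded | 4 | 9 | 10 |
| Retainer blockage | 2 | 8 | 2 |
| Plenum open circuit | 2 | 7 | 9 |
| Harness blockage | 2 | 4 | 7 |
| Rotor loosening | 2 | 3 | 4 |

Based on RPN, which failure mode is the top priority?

Clip degraded

RPN = Severity × Occurrence × Detection:
  Valve seat leakage: 9 × 9 × 7 = 567
  Spline misalignment: 7 × 10 × 6 = 420
  Lubricant film contamination: 4 × 2 × 9 = 72
  Clip degraded: 8 × 10 × 9 = 720
  Seal degraded: 9 × 10 × 4 = 360
  Retainer blockage: 8 × 2 × 2 = 32
  Plenum open circuit: 7 × 9 × 2 = 126
  Harness blockage: 4 × 7 × 2 = 56
  Rotor loosening: 3 × 4 × 2 = 24
Highest RPN is 720 → Clip degraded.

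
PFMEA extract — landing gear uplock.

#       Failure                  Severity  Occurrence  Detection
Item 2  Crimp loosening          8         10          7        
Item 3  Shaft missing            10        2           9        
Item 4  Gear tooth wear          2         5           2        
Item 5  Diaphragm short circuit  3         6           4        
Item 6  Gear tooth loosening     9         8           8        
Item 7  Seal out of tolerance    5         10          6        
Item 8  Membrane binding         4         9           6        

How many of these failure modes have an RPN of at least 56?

6

RPN = Severity × Occurrence × Detection:
  Item 2: 8 × 10 × 7 = 560
  Item 3: 10 × 2 × 9 = 180
  Item 4: 2 × 5 × 2 = 20
  Item 5: 3 × 6 × 4 = 72
  Item 6: 9 × 8 × 8 = 576
  Item 7: 5 × 10 × 6 = 300
  Item 8: 4 × 9 × 6 = 216
Modes with RPN ≥ 56: Item 2 (560), Item 3 (180), Item 5 (72), Item 6 (576), Item 7 (300), Item 8 (216) → 6.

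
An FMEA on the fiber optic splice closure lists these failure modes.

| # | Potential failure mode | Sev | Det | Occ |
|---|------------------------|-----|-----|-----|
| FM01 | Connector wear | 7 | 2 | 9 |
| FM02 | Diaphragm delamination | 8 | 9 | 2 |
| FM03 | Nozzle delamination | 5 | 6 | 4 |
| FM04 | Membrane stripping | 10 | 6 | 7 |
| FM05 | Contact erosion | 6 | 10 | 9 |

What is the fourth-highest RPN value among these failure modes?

126

RPN = Severity × Occurrence × Detection:
  FM01: 7 × 9 × 2 = 126
  FM02: 8 × 2 × 9 = 144
  FM03: 5 × 4 × 6 = 120
  FM04: 10 × 7 × 6 = 420
  FM05: 6 × 9 × 10 = 540
Sorted descending: 540, 420, 144, 126, 120.
The fourth-highest RPN is 126 (FM01).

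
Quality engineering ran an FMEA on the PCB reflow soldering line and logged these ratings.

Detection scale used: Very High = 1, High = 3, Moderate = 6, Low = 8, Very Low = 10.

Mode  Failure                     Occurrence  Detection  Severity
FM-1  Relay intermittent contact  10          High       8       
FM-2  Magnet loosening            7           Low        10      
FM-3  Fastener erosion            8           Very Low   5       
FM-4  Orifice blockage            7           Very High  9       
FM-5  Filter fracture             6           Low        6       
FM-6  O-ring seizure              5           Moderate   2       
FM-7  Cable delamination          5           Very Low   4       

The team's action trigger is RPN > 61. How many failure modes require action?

6

RPN = Severity × Occurrence × Detection:
  FM-1: 8 × 10 × 3 = 240
  FM-2: 10 × 7 × 8 = 560
  FM-3: 5 × 8 × 10 = 400
  FM-4: 9 × 7 × 1 = 63
  FM-5: 6 × 6 × 8 = 288
  FM-6: 2 × 5 × 6 = 60
  FM-7: 4 × 5 × 10 = 200
Modes with RPN > 61: FM-1 (240), FM-2 (560), FM-3 (400), FM-4 (63), FM-5 (288), FM-7 (200) → 6.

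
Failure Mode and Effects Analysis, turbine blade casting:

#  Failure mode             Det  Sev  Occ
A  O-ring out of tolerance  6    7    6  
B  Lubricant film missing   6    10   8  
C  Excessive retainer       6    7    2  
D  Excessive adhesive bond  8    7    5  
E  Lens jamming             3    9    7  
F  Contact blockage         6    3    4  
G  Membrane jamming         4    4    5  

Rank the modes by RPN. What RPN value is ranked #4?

RPN = Severity × Occurrence × Detection:
  A: 7 × 6 × 6 = 252
  B: 10 × 8 × 6 = 480
  C: 7 × 2 × 6 = 84
  D: 7 × 5 × 8 = 280
  E: 9 × 7 × 3 = 189
  F: 3 × 4 × 6 = 72
  G: 4 × 5 × 4 = 80
Sorted descending: 480, 280, 252, 189, 84, 80, 72.
The fourth-highest RPN is 189 (E).

189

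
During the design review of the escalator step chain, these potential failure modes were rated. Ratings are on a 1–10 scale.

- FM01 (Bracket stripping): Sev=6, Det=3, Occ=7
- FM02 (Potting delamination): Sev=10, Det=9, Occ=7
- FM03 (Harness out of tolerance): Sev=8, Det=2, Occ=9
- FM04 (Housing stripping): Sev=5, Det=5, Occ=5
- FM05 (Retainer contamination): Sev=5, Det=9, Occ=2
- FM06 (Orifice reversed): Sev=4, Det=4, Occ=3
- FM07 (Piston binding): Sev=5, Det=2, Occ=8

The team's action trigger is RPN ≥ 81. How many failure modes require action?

5

RPN = Severity × Occurrence × Detection:
  FM01: 6 × 7 × 3 = 126
  FM02: 10 × 7 × 9 = 630
  FM03: 8 × 9 × 2 = 144
  FM04: 5 × 5 × 5 = 125
  FM05: 5 × 2 × 9 = 90
  FM06: 4 × 3 × 4 = 48
  FM07: 5 × 8 × 2 = 80
Modes with RPN ≥ 81: FM01 (126), FM02 (630), FM03 (144), FM04 (125), FM05 (90) → 5.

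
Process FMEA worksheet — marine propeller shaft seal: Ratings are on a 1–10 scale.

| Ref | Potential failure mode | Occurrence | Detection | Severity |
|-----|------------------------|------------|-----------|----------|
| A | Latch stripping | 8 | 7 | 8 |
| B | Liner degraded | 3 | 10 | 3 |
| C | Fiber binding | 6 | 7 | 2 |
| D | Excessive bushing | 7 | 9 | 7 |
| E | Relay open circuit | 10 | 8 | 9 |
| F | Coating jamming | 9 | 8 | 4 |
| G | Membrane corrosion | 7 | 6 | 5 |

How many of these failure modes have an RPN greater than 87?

RPN = Severity × Occurrence × Detection:
  A: 8 × 8 × 7 = 448
  B: 3 × 3 × 10 = 90
  C: 2 × 6 × 7 = 84
  D: 7 × 7 × 9 = 441
  E: 9 × 10 × 8 = 720
  F: 4 × 9 × 8 = 288
  G: 5 × 7 × 6 = 210
Modes with RPN > 87: A (448), B (90), D (441), E (720), F (288), G (210) → 6.

6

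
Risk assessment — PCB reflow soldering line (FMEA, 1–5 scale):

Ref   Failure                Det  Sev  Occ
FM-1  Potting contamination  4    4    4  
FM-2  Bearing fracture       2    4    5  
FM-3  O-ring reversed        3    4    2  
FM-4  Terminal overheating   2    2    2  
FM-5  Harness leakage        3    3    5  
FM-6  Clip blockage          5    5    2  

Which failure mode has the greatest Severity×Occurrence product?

FM-2

Criticality = Severity × Occurrence:
  FM-1: 4 × 4 = 16
  FM-2: 4 × 5 = 20
  FM-3: 4 × 2 = 8
  FM-4: 2 × 2 = 4
  FM-5: 3 × 5 = 15
  FM-6: 5 × 2 = 10
Highest criticality is 20 → FM-2.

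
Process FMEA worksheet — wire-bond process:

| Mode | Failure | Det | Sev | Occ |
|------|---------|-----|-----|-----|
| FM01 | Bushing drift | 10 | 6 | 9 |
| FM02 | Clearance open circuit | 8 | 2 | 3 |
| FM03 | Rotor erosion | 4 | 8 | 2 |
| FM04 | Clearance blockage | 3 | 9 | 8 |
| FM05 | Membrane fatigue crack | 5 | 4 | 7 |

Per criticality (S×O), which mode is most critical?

Criticality = Severity × Occurrence:
  FM01: 6 × 9 = 54
  FM02: 2 × 3 = 6
  FM03: 8 × 2 = 16
  FM04: 9 × 8 = 72
  FM05: 4 × 7 = 28
Highest criticality is 72 → FM04.

FM04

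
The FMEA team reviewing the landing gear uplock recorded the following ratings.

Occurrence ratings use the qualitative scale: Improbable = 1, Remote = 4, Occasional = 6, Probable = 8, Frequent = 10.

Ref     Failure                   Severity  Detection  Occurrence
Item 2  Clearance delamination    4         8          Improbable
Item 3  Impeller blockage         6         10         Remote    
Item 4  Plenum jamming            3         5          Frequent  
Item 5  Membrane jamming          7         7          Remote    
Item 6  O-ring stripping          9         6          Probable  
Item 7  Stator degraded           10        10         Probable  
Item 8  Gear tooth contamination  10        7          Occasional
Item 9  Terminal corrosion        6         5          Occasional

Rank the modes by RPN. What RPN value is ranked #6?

RPN = Severity × Occurrence × Detection:
  Item 2: 4 × 1 × 8 = 32
  Item 3: 6 × 4 × 10 = 240
  Item 4: 3 × 10 × 5 = 150
  Item 5: 7 × 4 × 7 = 196
  Item 6: 9 × 8 × 6 = 432
  Item 7: 10 × 8 × 10 = 800
  Item 8: 10 × 6 × 7 = 420
  Item 9: 6 × 6 × 5 = 180
Sorted descending: 800, 432, 420, 240, 196, 180, 150, 32.
The sixth-highest RPN is 180 (Item 9).

180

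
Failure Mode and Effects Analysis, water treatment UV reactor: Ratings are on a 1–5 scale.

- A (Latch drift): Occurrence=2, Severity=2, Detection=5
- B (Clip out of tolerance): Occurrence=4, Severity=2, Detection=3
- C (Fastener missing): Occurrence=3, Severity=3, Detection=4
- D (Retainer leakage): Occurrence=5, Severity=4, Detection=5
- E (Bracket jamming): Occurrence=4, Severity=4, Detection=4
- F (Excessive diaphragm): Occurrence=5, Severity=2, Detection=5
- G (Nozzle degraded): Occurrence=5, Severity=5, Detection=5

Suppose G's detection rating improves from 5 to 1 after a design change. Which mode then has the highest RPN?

RPN = Severity × Occurrence × Detection:
  A: 2 × 2 × 5 = 20
  B: 2 × 4 × 3 = 24
  C: 3 × 3 × 4 = 36
  D: 4 × 5 × 5 = 100
  E: 4 × 4 × 4 = 64
  F: 2 × 5 × 5 = 50
  G: 5 × 5 × 5 = 125
After action: G → 5 × 5 × 1 = 25.
Revised RPNs: D=100, E=64, F=50, C=36, G=25, B=24, A=20.
Highest is now D (100).

D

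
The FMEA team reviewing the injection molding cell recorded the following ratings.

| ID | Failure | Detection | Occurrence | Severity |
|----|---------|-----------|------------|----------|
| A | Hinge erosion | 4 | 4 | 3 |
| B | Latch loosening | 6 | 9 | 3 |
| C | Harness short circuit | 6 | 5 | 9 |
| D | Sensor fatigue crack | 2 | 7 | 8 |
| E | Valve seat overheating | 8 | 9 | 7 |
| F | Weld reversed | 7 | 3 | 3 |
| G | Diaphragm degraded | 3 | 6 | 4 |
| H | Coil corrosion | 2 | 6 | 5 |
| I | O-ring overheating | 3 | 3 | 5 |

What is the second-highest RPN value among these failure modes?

RPN = Severity × Occurrence × Detection:
  A: 3 × 4 × 4 = 48
  B: 3 × 9 × 6 = 162
  C: 9 × 5 × 6 = 270
  D: 8 × 7 × 2 = 112
  E: 7 × 9 × 8 = 504
  F: 3 × 3 × 7 = 63
  G: 4 × 6 × 3 = 72
  H: 5 × 6 × 2 = 60
  I: 5 × 3 × 3 = 45
Sorted descending: 504, 270, 162, 112, 72, 63, 60, 48, 45.
The second-highest RPN is 270 (C).

270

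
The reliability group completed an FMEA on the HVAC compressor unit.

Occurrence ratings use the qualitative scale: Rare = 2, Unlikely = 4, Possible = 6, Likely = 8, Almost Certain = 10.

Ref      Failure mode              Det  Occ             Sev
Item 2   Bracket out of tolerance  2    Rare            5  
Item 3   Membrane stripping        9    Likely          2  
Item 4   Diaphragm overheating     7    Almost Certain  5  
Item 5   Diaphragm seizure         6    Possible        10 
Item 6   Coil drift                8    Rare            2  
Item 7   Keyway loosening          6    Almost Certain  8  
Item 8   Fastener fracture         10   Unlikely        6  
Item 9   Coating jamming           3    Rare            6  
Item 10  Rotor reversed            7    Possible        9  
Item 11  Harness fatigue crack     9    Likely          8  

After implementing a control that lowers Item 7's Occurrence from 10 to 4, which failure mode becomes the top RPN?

Item 11

RPN = Severity × Occurrence × Detection:
  Item 2: 5 × 2 × 2 = 20
  Item 3: 2 × 8 × 9 = 144
  Item 4: 5 × 10 × 7 = 350
  Item 5: 10 × 6 × 6 = 360
  Item 6: 2 × 2 × 8 = 32
  Item 7: 8 × 10 × 6 = 480
  Item 8: 6 × 4 × 10 = 240
  Item 9: 6 × 2 × 3 = 36
  Item 10: 9 × 6 × 7 = 378
  Item 11: 8 × 8 × 9 = 576
After action: Item 7 → 8 × 4 × 6 = 192.
Revised RPNs: Item 11=576, Item 10=378, Item 5=360, Item 4=350, Item 8=240, Item 7=192, Item 3=144, Item 9=36, Item 6=32, Item 2=20.
Highest is now Item 11 (576).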